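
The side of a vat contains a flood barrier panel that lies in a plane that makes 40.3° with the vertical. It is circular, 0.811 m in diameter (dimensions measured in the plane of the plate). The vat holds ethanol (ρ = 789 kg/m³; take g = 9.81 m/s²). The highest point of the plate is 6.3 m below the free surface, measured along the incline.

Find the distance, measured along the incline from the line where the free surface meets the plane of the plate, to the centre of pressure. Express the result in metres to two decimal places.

y_p = 6.71 m

γ = ρg = 789 × 9.81 / 1000 = 7.74009 kN/m³.
The plate makes 40.3° with the vertical, i.e. θ = 90° − 40.3° = 49.7° to the horizontal. Measuring y along the incline from the free-surface line, vertical depth h = y·sinθ with sinθ = 0.762668.
The centroid is at the centre, 0.4055 m below the top of the plate, so y_c = 6.3 + 0.4055 = 6.7055 m and h_c = 6.7055 × 0.762668 = 5.11407 m.
A = π(0.4055)² = 0.516573 m².
Resultant F = γ·h_c·A = 7.74009 × 5.11407 × 0.516573 = 20.4477 kN.
I_c = πr⁴/4 = π × 0.4055⁴/4 = 0.0212351 m⁴.
Centre of pressure: y_p = y_c + I_c/(y_c·A) = 6.7055 + 0.0212351/(6.7055 × 0.516573) = 6.7055 + 0.00613044 = 6.71163 m along the plane.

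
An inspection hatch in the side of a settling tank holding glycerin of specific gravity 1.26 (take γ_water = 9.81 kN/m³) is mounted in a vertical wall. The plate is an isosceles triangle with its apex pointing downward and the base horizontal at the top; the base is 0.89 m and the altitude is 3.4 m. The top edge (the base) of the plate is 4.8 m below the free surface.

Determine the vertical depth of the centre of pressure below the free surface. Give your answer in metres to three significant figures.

h_p = 6.04 m

γ = 1.26 × 9.81 = 12.3606 kN/m³.
With the apex down, the centroid sits h/3 = 3.4/3 = 1.13333 m below the base (the top edge), so the centroid depth is h_c = 4.8 + 1.13333 = 5.93333 m.
A = ½ × 0.89 × 3.4 = 1.513 m².
Resultant F = γ·h_c·A = 12.3606 × 5.93333 × 1.513 = 110.963 kN.
I_c = b·h³/36 = 0.89 × 3.4³/36 = 0.971682 m⁴.
Centre of pressure: y_p = y_c + I_c/(y_c·A) = 5.93333 + 0.971682/(5.93333 × 1.513) = 5.93333 + 0.10824 = 6.04157 m along the plane.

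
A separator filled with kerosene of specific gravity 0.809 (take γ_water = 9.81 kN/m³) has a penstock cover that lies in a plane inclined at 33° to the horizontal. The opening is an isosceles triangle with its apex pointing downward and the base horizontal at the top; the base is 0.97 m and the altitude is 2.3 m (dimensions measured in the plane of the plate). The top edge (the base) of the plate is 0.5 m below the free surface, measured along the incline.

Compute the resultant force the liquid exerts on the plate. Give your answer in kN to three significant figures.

γ = 0.809 × 9.81 = 7.93629 kN/m³.
Let θ = 33° be the plate's angle to the horizontal; measure y along the incline from where the plane meets the free surface. Vertical depth h = y·sinθ with sinθ = 0.544639.
With the apex down, the centroid sits h/3 = 2.3/3 = 0.766667 m below the base (the top edge), so y_c = 0.5 + 0.766667 = 1.26667 m and h_c = 1.26667 × 0.544639 = 0.689878 m.
A = ½ × 0.97 × 2.3 = 1.1155 m².
Resultant F = γ·h_c·A = 7.93629 × 0.689878 × 1.1155 = 6.10744 kN.

F ≈ 6.11 kN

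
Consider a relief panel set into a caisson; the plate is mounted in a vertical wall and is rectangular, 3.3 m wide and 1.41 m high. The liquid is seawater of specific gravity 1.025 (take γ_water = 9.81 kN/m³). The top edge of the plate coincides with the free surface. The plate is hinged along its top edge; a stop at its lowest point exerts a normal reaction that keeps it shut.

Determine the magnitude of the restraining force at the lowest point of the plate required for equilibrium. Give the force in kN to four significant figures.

γ = 1.025 × 9.81 = 10.05525 kN/m³.
The centroid lies 1.41/2 = 0.705 m below the top edge, so the centroid depth is h_c = 0.705 m.
A = 3.3 × 1.41 = 4.653 m².
Resultant F = γ·h_c·A = 10.05525 × 0.705 × 4.653 = 32.9849 kN.
I_c = b·h³/12 = 3.3 × 1.41³/12 = 0.770886 m⁴.
Centre of pressure: y_p = y_c + I_c/(y_c·A) = 0.705 + 0.770886/(0.705 × 4.653) = 0.705 + 0.235 = 0.94 m along the plane.
The resultant acts 0.705 + 0.235 = 0.94 m (along the plate) below the hinge at the top edge, so the moment about the hinge is M = F × 0.94 = 32.9849 × 0.94 = 31.0058 kN·m.
A normal force at the bottom, 1.41 m from the hinge, must supply this moment: P = 31.0058/1.41 = 21.9899 kN.

P ≈ 21.99 kN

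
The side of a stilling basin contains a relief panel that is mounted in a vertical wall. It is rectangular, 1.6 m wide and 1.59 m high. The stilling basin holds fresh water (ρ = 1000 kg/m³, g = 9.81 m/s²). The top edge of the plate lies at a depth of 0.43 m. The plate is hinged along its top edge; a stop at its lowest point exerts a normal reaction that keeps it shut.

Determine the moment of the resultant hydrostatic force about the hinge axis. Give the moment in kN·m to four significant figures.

γ = ρg = 1000 × 9.81 = 9810 N/m³ = 9.81 kN/m³.
The centroid lies 1.59/2 = 0.795 m below the top edge, so the centroid depth is h_c = 0.43 + 0.795 = 1.225 m.
A = 1.6 × 1.59 = 2.544 m².
Resultant F = γ·h_c·A = 9.81 × 1.225 × 2.544 = 30.5719 kN.
I_c = b·h³/12 = 1.6 × 1.59³/12 = 0.535957 m⁴.
Centre of pressure: y_p = y_c + I_c/(y_c·A) = 1.225 + 0.535957/(1.225 × 2.544) = 1.225 + 0.17198 = 1.39698 m along the plane.
The resultant acts 0.795 + 0.17198 = 0.96698 m (along the plate) below the hinge at the top edge, so the moment about the hinge is M = F × 0.96698 = 30.5719 × 0.96698 = 29.5624 kN·m.

M ≈ 29.56 kN·m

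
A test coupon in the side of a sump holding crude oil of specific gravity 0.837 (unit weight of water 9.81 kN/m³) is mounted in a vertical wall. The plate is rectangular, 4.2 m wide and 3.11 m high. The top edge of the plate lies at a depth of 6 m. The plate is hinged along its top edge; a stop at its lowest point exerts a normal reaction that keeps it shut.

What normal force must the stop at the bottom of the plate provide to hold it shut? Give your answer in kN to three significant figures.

γ = 0.837 × 9.81 = 8.21097 kN/m³.
The centroid lies 3.11/2 = 1.555 m below the top edge, so the centroid depth is h_c = 6 + 1.555 = 7.555 m.
A = 4.2 × 3.11 = 13.062 m².
Resultant F = γ·h_c·A = 8.21097 × 7.555 × 13.062 = 810.287 kN.
I_c = b·h³/12 = 4.2 × 3.11³/12 = 10.5281 m⁴.
Centre of pressure: y_p = y_c + I_c/(y_c·A) = 7.555 + 10.5281/(7.555 × 13.062) = 7.555 + 0.106686 = 7.66169 m along the plane.
The resultant acts 1.555 + 0.106686 = 1.66169 m (along the plate) below the hinge at the top edge, so the moment about the hinge is M = F × 1.66169 = 810.287 × 1.66169 = 1346.45 kN·m.
A normal force at the bottom, 3.11 m from the hinge, must supply this moment: P = 1346.45/3.11 = 432.942 kN.

P ≈ 433 kN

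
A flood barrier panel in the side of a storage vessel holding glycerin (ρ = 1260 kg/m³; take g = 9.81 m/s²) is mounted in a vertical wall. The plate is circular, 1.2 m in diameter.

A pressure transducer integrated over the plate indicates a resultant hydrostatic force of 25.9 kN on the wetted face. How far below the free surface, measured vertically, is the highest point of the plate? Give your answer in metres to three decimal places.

γ = ρg = 1260 × 9.81 / 1000 = 12.3606 kN/m³.
A = π(0.6)² = 1.13097 m².
From F = γ·h_c·A, the centroid depth is h_c = 25.9/(12.3606 × 1.13097) = 1.85272 m.
The centroid is at the centre, 0.6 m below the top of the plate, so the highest point sits at h_top = 1.85272 − 0.6 = 1.25272 m below the surface.

d_top ≈ 1.253 m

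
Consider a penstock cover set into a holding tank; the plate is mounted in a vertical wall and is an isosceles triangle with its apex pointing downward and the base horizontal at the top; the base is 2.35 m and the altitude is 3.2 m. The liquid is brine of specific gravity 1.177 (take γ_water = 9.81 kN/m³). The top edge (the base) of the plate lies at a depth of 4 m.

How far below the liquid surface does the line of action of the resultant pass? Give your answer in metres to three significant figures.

γ = 1.177 × 9.81 = 11.54637 kN/m³.
With the apex down, the centroid sits h/3 = 3.2/3 = 1.06667 m below the base (the top edge), so the centroid depth is h_c = 4 + 1.06667 = 5.06667 m.
A = ½ × 2.35 × 3.2 = 3.76 m².
Resultant F = γ·h_c·A = 11.54637 × 5.06667 × 3.76 = 219.966 kN.
I_c = b·h³/36 = 2.35 × 3.2³/36 = 2.13902 m⁴.
Centre of pressure: y_p = y_c + I_c/(y_c·A) = 5.06667 + 2.13902/(5.06667 × 3.76) = 5.06667 + 0.112281 = 5.17895 m along the plane.

h_p = 5.18 m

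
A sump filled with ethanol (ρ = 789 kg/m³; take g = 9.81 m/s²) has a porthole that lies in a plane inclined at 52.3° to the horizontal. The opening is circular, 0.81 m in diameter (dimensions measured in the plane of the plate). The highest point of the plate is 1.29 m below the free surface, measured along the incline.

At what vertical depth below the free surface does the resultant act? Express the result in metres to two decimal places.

γ = ρg = 789 × 9.81 / 1000 = 7.74009 kN/m³.
Let θ = 52.3° be the plate's angle to the horizontal; measure y along the incline from where the plane meets the free surface. Vertical depth h = y·sinθ with sinθ = 0.791224.
The centroid is at the centre, 0.405 m below the top of the plate, so y_c = 1.29 + 0.405 = 1.695 m and h_c = 1.695 × 0.791224 = 1.34112 m.
A = π(0.405)² = 0.5153 m².
Resultant F = γ·h_c·A = 7.74009 × 1.34112 × 0.5153 = 5.34901 kN.
I_c = πr⁴/4 = π × 0.405⁴/4 = 0.0211305 m⁴.
Centre of pressure: y_p = y_c + I_c/(y_c·A) = 1.695 + 0.0211305/(1.695 × 0.5153) = 1.695 + 0.0241925 = 1.71919 m along the plane.
Vertically, h_p = y_p·sinθ = 1.71919 × 0.791224 = 1.36026 m.

h_p = 1.36 m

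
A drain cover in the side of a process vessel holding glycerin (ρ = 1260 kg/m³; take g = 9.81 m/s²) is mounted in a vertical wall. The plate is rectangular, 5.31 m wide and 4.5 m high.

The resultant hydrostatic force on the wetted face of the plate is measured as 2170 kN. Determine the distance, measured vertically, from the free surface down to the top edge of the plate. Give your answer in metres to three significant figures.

γ = ρg = 1260 × 9.81 / 1000 = 12.3606 kN/m³.
A = 5.31 × 4.5 = 23.895 m².
From F = γ·h_c·A, the centroid depth is h_c = 2170/(12.3606 × 23.895) = 7.34705 m.
The centroid lies 4.5/2 = 2.25 m below the top edge, so the top edge sits at h_top = 7.34705 − 2.25 = 5.09705 m below the surface.

d_top ≈ 5.10 m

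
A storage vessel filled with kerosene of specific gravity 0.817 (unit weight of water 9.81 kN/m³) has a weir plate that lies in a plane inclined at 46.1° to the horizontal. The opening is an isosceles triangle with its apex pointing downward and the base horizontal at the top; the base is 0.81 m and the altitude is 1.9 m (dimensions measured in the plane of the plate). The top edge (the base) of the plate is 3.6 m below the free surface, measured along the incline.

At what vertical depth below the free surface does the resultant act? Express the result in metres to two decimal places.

h_p = 3.08 m

γ = 0.817 × 9.81 = 8.01477 kN/m³.
Let θ = 46.1° be the plate's angle to the horizontal; measure y along the incline from where the plane meets the free surface. Vertical depth h = y·sinθ with sinθ = 0.720551.
With the apex down, the centroid sits h/3 = 1.9/3 = 0.633333 m below the base (the top edge), so y_c = 3.6 + 0.633333 = 4.23333 m and h_c = 4.23333 × 0.720551 = 3.05033 m.
A = ½ × 0.81 × 1.9 = 0.7695 m².
Resultant F = γ·h_c·A = 8.01477 × 3.05033 × 0.7695 = 18.8125 kN.
I_c = b·h³/36 = 0.81 × 1.9³/36 = 0.154328 m⁴.
Centre of pressure: y_p = y_c + I_c/(y_c·A) = 4.23333 + 0.154328/(4.23333 × 0.7695) = 4.23333 + 0.0473755 = 4.28071 m along the plane.
Vertically, h_p = y_p·sinθ = 4.28071 × 0.720551 = 3.08447 m.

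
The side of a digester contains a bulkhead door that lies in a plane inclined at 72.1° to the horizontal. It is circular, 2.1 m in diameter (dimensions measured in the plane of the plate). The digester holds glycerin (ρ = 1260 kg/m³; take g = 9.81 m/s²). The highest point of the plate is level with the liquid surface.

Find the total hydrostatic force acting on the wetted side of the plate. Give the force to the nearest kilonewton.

F ≈ 43 kN

γ = ρg = 1260 × 9.81 / 1000 = 12.3606 kN/m³.
Let θ = 72.1° be the plate's angle to the horizontal; measure y along the incline from where the plane meets the free surface. Vertical depth h = y·sinθ with sinθ = 0.951594.
The centroid is at the centre, 1.05 m below the top of the plate, so y_c = 1.05 m and h_c = 1.05 × 0.951594 = 0.999174 m.
A = π(1.05)² = 3.46361 m².
Resultant F = γ·h_c·A = 12.3606 × 0.999174 × 3.46361 = 42.7769 kN.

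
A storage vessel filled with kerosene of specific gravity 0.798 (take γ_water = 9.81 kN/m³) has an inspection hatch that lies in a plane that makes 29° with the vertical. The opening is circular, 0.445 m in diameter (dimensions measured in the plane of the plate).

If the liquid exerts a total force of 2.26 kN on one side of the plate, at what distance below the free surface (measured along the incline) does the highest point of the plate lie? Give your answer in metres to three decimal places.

y_top ≈ 1.900 m

γ = 0.798 × 9.81 = 7.82838 kN/m³.
A = π(0.2225)² = 0.155528 m².
From F = γ·h_c·A, the centroid depth is h_c = 2.26/(7.82838 × 0.155528) = 1.85621 m.
The plate makes 29° with the vertical, i.e. θ = 90° − 29° = 61° to the horizontal. Measuring y along the incline from the free-surface line, vertical depth h = y·sinθ with sinθ = 0.874620.
Along the incline, y_c = h_c/sinθ = 1.85621/0.874620 = 2.1223 m.
The centroid is at the centre, 0.2225 m below the top of the plate, so the highest point sits at y_top = 2.1223 − 0.2225 = 1.8998 m along the incline.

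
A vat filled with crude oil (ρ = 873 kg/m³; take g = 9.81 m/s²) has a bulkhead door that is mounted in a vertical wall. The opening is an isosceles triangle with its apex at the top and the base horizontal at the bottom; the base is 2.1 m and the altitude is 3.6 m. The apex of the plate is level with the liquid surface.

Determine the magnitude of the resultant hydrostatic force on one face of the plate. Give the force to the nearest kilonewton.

γ = ρg = 873 × 9.81 / 1000 = 8.56413 kN/m³.
With the apex up, the centroid sits 2h/3 = 2 × 3.6/3 = 2.4 m below the apex, so the centroid depth is h_c = 2.4 m.
A = ½ × 2.1 × 3.6 = 3.78 m².
Resultant F = γ·h_c·A = 8.56413 × 2.4 × 3.78 = 77.6938 kN.

F ≈ 78 kN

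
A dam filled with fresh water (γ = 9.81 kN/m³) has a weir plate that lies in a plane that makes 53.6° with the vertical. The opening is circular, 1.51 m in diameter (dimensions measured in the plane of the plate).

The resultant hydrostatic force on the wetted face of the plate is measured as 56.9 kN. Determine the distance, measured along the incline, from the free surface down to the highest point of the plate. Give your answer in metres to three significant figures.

y_top ≈ 4.70 m

γ = 9.81 kN/m³.
A = π(0.755)² = 1.79079 m².
From F = γ·h_c·A, the centroid depth is h_c = 56.9/(9.81 × 1.79079) = 3.23891 m.
The plate makes 53.6° with the vertical, i.e. θ = 90° − 53.6° = 36.4° to the horizontal. Measuring y along the incline from the free-surface line, vertical depth h = y·sinθ with sinθ = 0.593419.
Along the incline, y_c = h_c/sinθ = 3.23891/0.593419 = 5.45805 m.
The centroid is at the centre, 0.755 m below the top of the plate, so the highest point sits at y_top = 5.45805 − 0.755 = 4.70305 m along the incline.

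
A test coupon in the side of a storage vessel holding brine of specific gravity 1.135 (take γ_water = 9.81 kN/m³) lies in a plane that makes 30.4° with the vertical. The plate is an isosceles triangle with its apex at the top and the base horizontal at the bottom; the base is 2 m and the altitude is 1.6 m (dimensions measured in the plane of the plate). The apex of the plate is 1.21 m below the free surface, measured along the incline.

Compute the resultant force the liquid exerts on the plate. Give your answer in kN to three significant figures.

γ = 1.135 × 9.81 = 11.13435 kN/m³.
The plate makes 30.4° with the vertical, i.e. θ = 90° − 30.4° = 59.6° to the horizontal. Measuring y along the incline from the free-surface line, vertical depth h = y·sinθ with sinθ = 0.862514.
With the apex up, the centroid sits 2h/3 = 2 × 1.6/3 = 1.06667 m below the apex, so y_c = 1.21 + 1.06667 = 2.27667 m and h_c = 2.27667 × 0.862514 = 1.96366 m.
A = ½ × 2 × 1.6 = 1.6 m².
Resultant F = γ·h_c·A = 11.13435 × 1.96366 × 1.6 = 34.9825 kN.

F ≈ 35.0 kN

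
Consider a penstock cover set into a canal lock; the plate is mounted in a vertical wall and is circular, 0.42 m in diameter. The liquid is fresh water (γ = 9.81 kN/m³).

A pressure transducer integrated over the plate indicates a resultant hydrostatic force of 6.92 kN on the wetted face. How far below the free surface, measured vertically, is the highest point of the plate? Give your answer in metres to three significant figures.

γ = 9.81 kN/m³.
A = π(0.21)² = 0.138544 m².
From F = γ·h_c·A, the centroid depth is h_c = 6.92/(9.81 × 0.138544) = 5.09154 m.
The centroid is at the centre, 0.21 m below the top of the plate, so the highest point sits at h_top = 5.09154 − 0.21 = 4.88154 m below the surface.

d_top ≈ 4.88 m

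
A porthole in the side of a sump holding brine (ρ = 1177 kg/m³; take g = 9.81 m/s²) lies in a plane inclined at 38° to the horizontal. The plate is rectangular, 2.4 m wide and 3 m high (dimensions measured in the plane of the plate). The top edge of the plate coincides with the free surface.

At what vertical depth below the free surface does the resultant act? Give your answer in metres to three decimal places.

γ = ρg = 1177 × 9.81 / 1000 = 11.54637 kN/m³.
Let θ = 38° be the plate's angle to the horizontal; measure y along the incline from where the plane meets the free surface. Vertical depth h = y·sinθ with sinθ = 0.615661.
The centroid lies 3/2 = 1.5 m below the top edge, so y_c = 1.5 m and h_c = 1.5 × 0.615661 = 0.923492 m.
A = 2.4 × 3 = 7.2 m².
Resultant F = γ·h_c·A = 11.54637 × 0.923492 × 7.2 = 76.7735 kN.
I_c = b·h³/12 = 2.4 × 3³/12 = 5.4 m⁴.
Centre of pressure: y_p = y_c + I_c/(y_c·A) = 1.5 + 5.4/(1.5 × 7.2) = 1.5 + 0.5 = 2 m along the plane.
Vertically, h_p = y_p·sinθ = 2 × 0.615661 = 1.23132 m.

h_p = 1.231 m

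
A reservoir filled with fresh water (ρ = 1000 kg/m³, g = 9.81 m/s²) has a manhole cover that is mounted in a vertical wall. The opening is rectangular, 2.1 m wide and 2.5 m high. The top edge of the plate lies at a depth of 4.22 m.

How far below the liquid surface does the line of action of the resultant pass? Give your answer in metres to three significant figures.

h_p = 5.57 m

γ = ρg = 1000 × 9.81 = 9810 N/m³ = 9.81 kN/m³.
The centroid lies 2.5/2 = 1.25 m below the top edge, so the centroid depth is h_c = 4.22 + 1.25 = 5.47 m.
A = 2.1 × 2.5 = 5.25 m².
Resultant F = γ·h_c·A = 9.81 × 5.47 × 5.25 = 281.719 kN.
I_c = b·h³/12 = 2.1 × 2.5³/12 = 2.73438 m⁴.
Centre of pressure: y_p = y_c + I_c/(y_c·A) = 5.47 + 2.73438/(5.47 × 5.25) = 5.47 + 0.0952165 = 5.56522 m along the plane.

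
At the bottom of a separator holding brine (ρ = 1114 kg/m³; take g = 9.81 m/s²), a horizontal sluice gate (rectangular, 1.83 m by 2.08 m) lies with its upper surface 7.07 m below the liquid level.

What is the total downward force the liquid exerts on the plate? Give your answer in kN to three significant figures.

F ≈ 294 kN

γ = ρg = 1114 × 9.81 / 1000 = 10.92834 kN/m³.
The plate is horizontal, so pressure is uniform at p = γ·h = 10.92834 × 7.07 = 77.2634 kN/m².
A = 1.83 × 2.08 = 3.8064 m².
F = p·A = 77.2634 × 3.8064 = 294.095 kN.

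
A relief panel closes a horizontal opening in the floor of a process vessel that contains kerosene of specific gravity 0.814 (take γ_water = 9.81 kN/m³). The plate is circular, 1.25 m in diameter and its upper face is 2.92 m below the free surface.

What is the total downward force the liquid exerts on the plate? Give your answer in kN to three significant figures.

F ≈ 28.6 kN

γ = 0.814 × 9.81 = 7.98534 kN/m³.
The plate is horizontal, so pressure is uniform at p = γ·h = 7.98534 × 2.92 = 23.3172 kN/m².
A = π(0.625)² = 1.22718 m².
F = p·A = 23.3172 × 1.22718 = 28.6144 kN.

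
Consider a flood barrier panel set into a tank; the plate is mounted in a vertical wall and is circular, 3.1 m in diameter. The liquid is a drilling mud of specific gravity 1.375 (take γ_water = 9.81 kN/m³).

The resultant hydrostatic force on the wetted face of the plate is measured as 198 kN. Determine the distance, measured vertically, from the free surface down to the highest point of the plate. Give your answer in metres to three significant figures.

d_top ≈ 0.395 m

γ = 1.375 × 9.81 = 13.48875 kN/m³.
A = π(1.55)² = 7.54768 m².
From F = γ·h_c·A, the centroid depth is h_c = 198/(13.48875 × 7.54768) = 1.94482 m.
The centroid is at the centre, 1.55 m below the top of the plate, so the highest point sits at h_top = 1.94482 − 1.55 = 0.39482 m below the surface.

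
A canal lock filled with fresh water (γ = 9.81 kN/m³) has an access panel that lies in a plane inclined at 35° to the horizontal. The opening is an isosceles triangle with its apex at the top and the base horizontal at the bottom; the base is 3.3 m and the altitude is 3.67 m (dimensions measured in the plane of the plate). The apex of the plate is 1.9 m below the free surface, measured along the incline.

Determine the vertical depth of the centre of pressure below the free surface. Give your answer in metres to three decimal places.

γ = 9.81 kN/m³.
Let θ = 35° be the plate's angle to the horizontal; measure y along the incline from where the plane meets the free surface. Vertical depth h = y·sinθ with sinθ = 0.573576.
With the apex up, the centroid sits 2h/3 = 2 × 3.67/3 = 2.44667 m below the apex, so y_c = 1.9 + 2.44667 = 4.34667 m and h_c = 4.34667 × 0.573576 = 2.49315 m.
A = ½ × 3.3 × 3.67 = 6.0555 m².
Resultant F = γ·h_c·A = 9.81 × 2.49315 × 6.0555 = 148.104 kN.
I_c = b·h³/36 = 3.3 × 3.67³/36 = 4.53116 m⁴.
Centre of pressure: y_p = y_c + I_c/(y_c·A) = 4.34667 + 4.53116/(4.34667 × 6.0555) = 4.34667 + 0.172148 = 4.51882 m along the plane.
Vertically, h_p = y_p·sinθ = 4.51882 × 0.573576 = 2.59189 m.

h_p = 2.592 m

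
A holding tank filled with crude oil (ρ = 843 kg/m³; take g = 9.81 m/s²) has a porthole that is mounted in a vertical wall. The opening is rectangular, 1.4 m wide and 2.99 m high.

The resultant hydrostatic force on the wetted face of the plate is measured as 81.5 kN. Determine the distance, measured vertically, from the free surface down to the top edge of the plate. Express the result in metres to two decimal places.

d_top ≈ 0.86 m

γ = ρg = 843 × 9.81 / 1000 = 8.26983 kN/m³.
A = 1.4 × 2.99 = 4.186 m².
From F = γ·h_c·A, the centroid depth is h_c = 81.5/(8.26983 × 4.186) = 2.3543 m.
The centroid lies 2.99/2 = 1.495 m below the top edge, so the top edge sits at h_top = 2.3543 − 1.495 = 0.8593 m below the surface.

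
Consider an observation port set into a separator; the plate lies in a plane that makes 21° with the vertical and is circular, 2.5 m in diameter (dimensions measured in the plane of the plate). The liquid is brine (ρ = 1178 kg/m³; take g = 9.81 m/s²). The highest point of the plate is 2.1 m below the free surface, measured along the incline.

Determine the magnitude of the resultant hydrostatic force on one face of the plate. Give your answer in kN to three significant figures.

γ = ρg = 1178 × 9.81 / 1000 = 11.55618 kN/m³.
The plate makes 21° with the vertical, i.e. θ = 90° − 21° = 69° to the horizontal. Measuring y along the incline from the free-surface line, vertical depth h = y·sinθ with sinθ = 0.933580.
The centroid is at the centre, 1.25 m below the top of the plate, so y_c = 2.1 + 1.25 = 3.35 m and h_c = 3.35 × 0.933580 = 3.12749 m.
A = π(1.25)² = 4.90874 m².
Resultant F = γ·h_c·A = 11.55618 × 3.12749 × 4.90874 = 177.411 kN.

F ≈ 177 kN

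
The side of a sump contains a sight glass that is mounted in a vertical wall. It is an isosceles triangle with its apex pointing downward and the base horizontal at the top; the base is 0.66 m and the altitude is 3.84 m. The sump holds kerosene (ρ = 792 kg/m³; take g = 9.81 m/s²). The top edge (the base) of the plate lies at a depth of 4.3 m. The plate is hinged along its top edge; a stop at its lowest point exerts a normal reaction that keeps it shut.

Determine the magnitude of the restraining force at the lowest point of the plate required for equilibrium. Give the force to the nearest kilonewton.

γ = ρg = 792 × 9.81 / 1000 = 7.76952 kN/m³.
With the apex down, the centroid sits h/3 = 3.84/3 = 1.28 m below the base (the top edge), so the centroid depth is h_c = 4.3 + 1.28 = 5.58 m.
A = ½ × 0.66 × 3.84 = 1.2672 m².
Resultant F = γ·h_c·A = 7.76952 × 5.58 × 1.2672 = 54.9381 kN.
I_c = b·h³/36 = 0.66 × 3.84³/36 = 1.03809 m⁴.
Centre of pressure: y_p = y_c + I_c/(y_c·A) = 5.58 + 1.03809/(5.58 × 1.2672) = 5.58 + 0.14681 = 5.72681 m along the plane.
The resultant acts 1.28 + 0.14681 = 1.42681 m (along the plate) below the hinge at the top edge, so the moment about the hinge is M = F × 1.42681 = 54.9381 × 1.42681 = 78.3862 kN·m.
A normal force at the bottom, 3.84 m from the hinge, must supply this moment: P = 78.3862/3.84 = 20.4131 kN.

P ≈ 20 kN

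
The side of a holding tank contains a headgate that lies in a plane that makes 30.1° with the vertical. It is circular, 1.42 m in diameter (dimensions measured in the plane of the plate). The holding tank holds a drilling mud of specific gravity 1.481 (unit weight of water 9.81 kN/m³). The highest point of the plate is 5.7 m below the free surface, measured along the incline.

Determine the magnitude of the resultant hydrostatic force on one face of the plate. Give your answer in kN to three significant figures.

F ≈ 128 kN

γ = 1.481 × 9.81 = 14.52861 kN/m³.
The plate makes 30.1° with the vertical, i.e. θ = 90° − 30.1° = 59.9° to the horizontal. Measuring y along the incline from the free-surface line, vertical depth h = y·sinθ with sinθ = 0.865151.
The centroid is at the centre, 0.71 m below the top of the plate, so y_c = 5.7 + 0.71 = 6.41 m and h_c = 6.41 × 0.865151 = 5.54562 m.
A = π(0.71)² = 1.58368 m².
Resultant F = γ·h_c·A = 14.52861 × 5.54562 × 1.58368 = 127.597 kN.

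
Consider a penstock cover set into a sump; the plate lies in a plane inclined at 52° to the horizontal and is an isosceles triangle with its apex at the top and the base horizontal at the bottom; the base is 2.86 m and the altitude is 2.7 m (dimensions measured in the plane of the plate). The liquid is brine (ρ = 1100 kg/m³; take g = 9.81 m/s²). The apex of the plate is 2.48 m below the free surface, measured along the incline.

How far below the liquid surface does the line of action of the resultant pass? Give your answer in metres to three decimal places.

h_p = 3.447 m

γ = ρg = 1100 × 9.81 / 1000 = 10.791 kN/m³.
Let θ = 52° be the plate's angle to the horizontal; measure y along the incline from where the plane meets the free surface. Vertical depth h = y·sinθ with sinθ = 0.788011.
With the apex up, the centroid sits 2h/3 = 2 × 2.7/3 = 1.8 m below the apex, so y_c = 2.48 + 1.8 = 4.28 m and h_c = 4.28 × 0.788011 = 3.37269 m.
A = ½ × 2.86 × 2.7 = 3.861 m².
Resultant F = γ·h_c·A = 10.791 × 3.37269 × 3.861 = 140.52 kN.
I_c = b·h³/36 = 2.86 × 2.7³/36 = 1.56371 m⁴.
Centre of pressure: y_p = y_c + I_c/(y_c·A) = 4.28 + 1.56371/(4.28 × 3.861) = 4.28 + 0.0946265 = 4.37463 m along the plane.
Vertically, h_p = y_p·sinθ = 4.37463 × 0.788011 = 3.44726 m.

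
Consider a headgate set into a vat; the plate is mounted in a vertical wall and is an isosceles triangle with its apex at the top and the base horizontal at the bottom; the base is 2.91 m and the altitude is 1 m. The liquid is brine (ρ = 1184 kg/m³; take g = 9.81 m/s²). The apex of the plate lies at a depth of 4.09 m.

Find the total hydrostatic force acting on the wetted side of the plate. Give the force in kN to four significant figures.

γ = ρg = 1184 × 9.81 / 1000 = 11.61504 kN/m³.
With the apex up, the centroid sits 2h/3 = 2 × 1/3 = 0.666667 m below the apex, so the centroid depth is h_c = 4.09 + 0.666667 = 4.75667 m.
A = ½ × 2.91 × 1 = 1.455 m².
Resultant F = γ·h_c·A = 11.61504 × 4.75667 × 1.455 = 80.3872 kN.

F ≈ 80.39 kN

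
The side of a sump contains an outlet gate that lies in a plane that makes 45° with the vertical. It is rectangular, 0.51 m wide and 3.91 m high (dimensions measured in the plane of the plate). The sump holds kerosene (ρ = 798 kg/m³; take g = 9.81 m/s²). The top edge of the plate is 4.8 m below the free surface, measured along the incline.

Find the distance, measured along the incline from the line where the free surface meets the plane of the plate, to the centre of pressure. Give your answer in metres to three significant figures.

y_p = 6.94 m

γ = ρg = 798 × 9.81 / 1000 = 7.82838 kN/m³.
The plate makes 45° with the vertical, i.e. θ = 90° − 45° = 45° to the horizontal. Measuring y along the incline from the free-surface line, vertical depth h = y·sinθ with sinθ = 0.707107.
The centroid lies 3.91/2 = 1.955 m below the top edge, so y_c = 4.8 + 1.955 = 6.755 m and h_c = 6.755 × 0.707107 = 4.77651 m.
A = 0.51 × 3.91 = 1.9941 m².
Resultant F = γ·h_c·A = 7.82838 × 4.77651 × 1.9941 = 74.5641 kN.
I_c = b·h³/12 = 0.51 × 3.91³/12 = 2.5405 m⁴.
Centre of pressure: y_p = y_c + I_c/(y_c·A) = 6.755 + 2.5405/(6.755 × 1.9941) = 6.755 + 0.188602 = 6.9436 m along the plane.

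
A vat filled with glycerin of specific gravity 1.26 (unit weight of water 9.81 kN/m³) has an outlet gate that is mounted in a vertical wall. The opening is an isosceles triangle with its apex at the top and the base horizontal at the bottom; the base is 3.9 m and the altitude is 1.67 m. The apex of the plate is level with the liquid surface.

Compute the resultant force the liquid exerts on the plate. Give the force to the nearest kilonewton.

F ≈ 45 kN

γ = 1.26 × 9.81 = 12.3606 kN/m³.
With the apex up, the centroid sits 2h/3 = 2 × 1.67/3 = 1.11333 m below the apex, so the centroid depth is h_c = 1.11333 m.
A = ½ × 3.9 × 1.67 = 3.2565 m².
Resultant F = γ·h_c·A = 12.3606 × 1.11333 × 3.2565 = 44.8141 kN.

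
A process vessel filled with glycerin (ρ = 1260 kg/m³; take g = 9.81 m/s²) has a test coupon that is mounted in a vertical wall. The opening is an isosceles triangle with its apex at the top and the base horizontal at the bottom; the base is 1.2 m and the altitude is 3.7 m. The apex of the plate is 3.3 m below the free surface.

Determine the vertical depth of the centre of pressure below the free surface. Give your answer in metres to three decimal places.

h_p = 5.899 m

γ = ρg = 1260 × 9.81 / 1000 = 12.3606 kN/m³.
With the apex up, the centroid sits 2h/3 = 2 × 3.7/3 = 2.46667 m below the apex, so the centroid depth is h_c = 3.3 + 2.46667 = 5.76667 m.
A = ½ × 1.2 × 3.7 = 2.22 m².
Resultant F = γ·h_c·A = 12.3606 × 5.76667 × 2.22 = 158.24 kN.
I_c = b·h³/36 = 1.2 × 3.7³/36 = 1.68843 m⁴.
Centre of pressure: y_p = y_c + I_c/(y_c·A) = 5.76667 + 1.68843/(5.76667 × 2.22) = 5.76667 + 0.131888 = 5.89856 m along the plane.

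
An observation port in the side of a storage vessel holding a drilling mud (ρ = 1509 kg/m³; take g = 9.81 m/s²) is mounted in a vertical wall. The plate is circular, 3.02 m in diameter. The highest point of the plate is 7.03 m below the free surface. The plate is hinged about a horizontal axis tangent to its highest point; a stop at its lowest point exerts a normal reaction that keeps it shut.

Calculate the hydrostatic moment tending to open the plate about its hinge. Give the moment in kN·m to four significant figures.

M ≈ 1428 kN·m

γ = ρg = 1509 × 9.81 / 1000 = 14.80329 kN/m³.
The centroid is at the centre, 1.51 m below the top of the plate, so the centroid depth is h_c = 7.03 + 1.51 = 8.54 m.
A = π(1.51)² = 7.16315 m².
Resultant F = γ·h_c·A = 14.80329 × 8.54 × 7.16315 = 905.566 kN.
I_c = πr⁴/4 = π × 1.51⁴/4 = 4.08317 m⁴.
Centre of pressure: y_p = y_c + I_c/(y_c·A) = 8.54 + 4.08317/(8.54 × 7.16315) = 8.54 + 0.0667476 = 8.60675 m along the plane.
The resultant acts 1.51 + 0.0667476 = 1.57675 m (along the plate) below the hinge at the top edge, so the moment about the hinge is M = F × 1.57675 = 905.566 × 1.57675 = 1427.85 kN·m.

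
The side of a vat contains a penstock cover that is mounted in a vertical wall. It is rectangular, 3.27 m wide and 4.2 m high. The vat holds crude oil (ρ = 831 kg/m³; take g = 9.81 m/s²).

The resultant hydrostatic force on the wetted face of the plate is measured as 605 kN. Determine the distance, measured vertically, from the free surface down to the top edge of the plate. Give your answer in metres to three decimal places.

d_top ≈ 3.304 m

γ = ρg = 831 × 9.81 / 1000 = 8.15211 kN/m³.
A = 3.27 × 4.2 = 13.734 m².
From F = γ·h_c·A, the centroid depth is h_c = 605/(8.15211 × 13.734) = 5.40366 m.
The centroid lies 4.2/2 = 2.1 m below the top edge, so the top edge sits at h_top = 5.40366 − 2.1 = 3.30366 m below the surface.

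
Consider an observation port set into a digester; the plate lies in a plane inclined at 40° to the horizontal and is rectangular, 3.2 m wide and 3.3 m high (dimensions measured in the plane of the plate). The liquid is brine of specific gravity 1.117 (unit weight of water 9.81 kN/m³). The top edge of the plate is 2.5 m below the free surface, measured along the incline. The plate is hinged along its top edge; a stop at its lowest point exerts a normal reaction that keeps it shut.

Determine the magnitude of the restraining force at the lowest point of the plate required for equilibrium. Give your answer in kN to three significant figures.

γ = 1.117 × 9.81 = 10.95777 kN/m³.
Let θ = 40° be the plate's angle to the horizontal; measure y along the incline from where the plane meets the free surface. Vertical depth h = y·sinθ with sinθ = 0.642788.
The centroid lies 3.3/2 = 1.65 m below the top edge, so y_c = 2.5 + 1.65 = 4.15 m and h_c = 4.15 × 0.642788 = 2.66757 m.
A = 3.2 × 3.3 = 10.56 m².
Resultant F = γ·h_c·A = 10.95777 × 2.66757 × 10.56 = 308.675 kN.
I_c = b·h³/12 = 3.2 × 3.3³/12 = 9.5832 m⁴.
Centre of pressure: y_p = y_c + I_c/(y_c·A) = 4.15 + 9.5832/(4.15 × 10.56) = 4.15 + 0.218675 = 4.36868 m along the plane.
The resultant acts 1.65 + 0.218675 = 1.86867 m (along the plate) below the hinge at the top edge, so the moment about the hinge is M = F × 1.86867 = 308.675 × 1.86867 = 576.812 kN·m.
A normal force at the bottom, 3.3 m from the hinge, must supply this moment: P = 576.812/3.3 = 174.792 kN.

P ≈ 175 kN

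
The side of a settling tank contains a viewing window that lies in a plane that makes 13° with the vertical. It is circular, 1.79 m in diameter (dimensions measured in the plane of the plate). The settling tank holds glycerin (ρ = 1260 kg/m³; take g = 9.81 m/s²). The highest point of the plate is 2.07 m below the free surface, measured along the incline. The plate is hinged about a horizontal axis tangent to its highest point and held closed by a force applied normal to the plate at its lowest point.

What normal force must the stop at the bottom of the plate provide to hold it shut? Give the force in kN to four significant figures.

γ = ρg = 1260 × 9.81 / 1000 = 12.3606 kN/m³.
The plate makes 13° with the vertical, i.e. θ = 90° − 13° = 77° to the horizontal. Measuring y along the incline from the free-surface line, vertical depth h = y·sinθ with sinθ = 0.974370.
The centroid is at the centre, 0.895 m below the top of the plate, so y_c = 2.07 + 0.895 = 2.965 m and h_c = 2.965 × 0.974370 = 2.88901 m.
A = π(0.895)² = 2.51649 m².
Resultant F = γ·h_c·A = 12.3606 × 2.88901 × 2.51649 = 89.8636 kN.
I_c = πr⁴/4 = π × 0.895⁴/4 = 0.503944 m⁴.
Centre of pressure: y_p = y_c + I_c/(y_c·A) = 2.965 + 0.503944/(2.965 × 2.51649) = 2.965 + 0.0675402 = 3.03254 m along the plane.
The resultant acts 0.895 + 0.0675402 = 0.96254 m (along the plate) below the hinge at the top edge, so the moment about the hinge is M = F × 0.96254 = 89.8636 × 0.96254 = 86.4973 kN·m.
A normal force at the bottom, 1.79 m from the hinge, must supply this moment: P = 86.4973/1.79 = 48.3225 kN.

P ≈ 48.32 kN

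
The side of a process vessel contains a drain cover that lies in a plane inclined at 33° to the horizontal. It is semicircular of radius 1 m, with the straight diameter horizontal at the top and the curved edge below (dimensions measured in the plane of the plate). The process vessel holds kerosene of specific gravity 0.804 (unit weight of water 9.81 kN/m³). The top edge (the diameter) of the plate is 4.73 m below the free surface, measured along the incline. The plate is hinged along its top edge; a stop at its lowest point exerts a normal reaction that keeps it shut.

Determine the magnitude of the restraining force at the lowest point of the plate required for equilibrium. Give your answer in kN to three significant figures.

γ = 0.804 × 9.81 = 7.88724 kN/m³.
Let θ = 33° be the plate's angle to the horizontal; measure y along the incline from where the plane meets the free surface. Vertical depth h = y·sinθ with sinθ = 0.544639.
The centroid of a semicircle lies 4r/(3π) = 0.424413 m from the diameter, here below the top edge, so y_c = 4.73 + 0.424413 = 5.15441 m and h_c = 5.15441 × 0.544639 = 2.80729 m.
A = πr²/2 = π × 1²/2 = 1.5708 m².
Resultant F = γ·h_c·A = 7.88724 × 2.80729 × 1.5708 = 34.7803 kN.
I_c = (π/8 − 8/(9π))·r⁴ = 0.109757 × 1⁴ = 0.109757 m⁴.
Centre of pressure: y_p = y_c + I_c/(y_c·A) = 5.15441 + 0.109757/(5.15441 × 1.5708) = 5.15441 + 0.013556 = 5.16797 m along the plane.
The resultant acts 0.424413 + 0.013556 = 0.437969 m (along the plate) below the hinge at the top edge, so the moment about the hinge is M = F × 0.437969 = 34.7803 × 0.437969 = 15.2327 kN·m.
A normal force at the bottom, 1 m from the hinge, must supply this moment: P = 15.2327/1 = 15.2327 kN.

P ≈ 15.2 kN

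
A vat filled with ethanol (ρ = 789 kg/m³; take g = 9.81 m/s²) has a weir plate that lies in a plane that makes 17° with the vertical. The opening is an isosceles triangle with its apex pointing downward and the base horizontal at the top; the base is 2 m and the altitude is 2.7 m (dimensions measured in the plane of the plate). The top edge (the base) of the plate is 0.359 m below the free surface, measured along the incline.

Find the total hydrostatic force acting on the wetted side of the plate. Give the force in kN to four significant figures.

F ≈ 25.16 kN

γ = ρg = 789 × 9.81 / 1000 = 7.74009 kN/m³.
The plate makes 17° with the vertical, i.e. θ = 90° − 17° = 73° to the horizontal. Measuring y along the incline from the free-surface line, vertical depth h = y·sinθ with sinθ = 0.956305.
With the apex down, the centroid sits h/3 = 2.7/3 = 0.9 m below the base (the top edge), so y_c = 0.359 + 0.9 = 1.259 m and h_c = 1.259 × 0.956305 = 1.20399 m.
A = ½ × 2 × 2.7 = 2.7 m².
Resultant F = γ·h_c·A = 7.74009 × 1.20399 × 2.7 = 25.1613 kN.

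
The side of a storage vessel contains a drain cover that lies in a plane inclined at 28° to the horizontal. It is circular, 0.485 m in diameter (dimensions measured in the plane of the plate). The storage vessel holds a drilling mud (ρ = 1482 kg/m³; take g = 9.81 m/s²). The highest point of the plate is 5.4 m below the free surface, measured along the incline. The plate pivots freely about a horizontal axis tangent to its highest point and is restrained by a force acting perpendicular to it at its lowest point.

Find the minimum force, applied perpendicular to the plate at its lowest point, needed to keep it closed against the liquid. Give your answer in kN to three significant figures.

γ = ρg = 1482 × 9.81 / 1000 = 14.53842 kN/m³.
Let θ = 28° be the plate's angle to the horizontal; measure y along the incline from where the plane meets the free surface. Vertical depth h = y·sinθ with sinθ = 0.469472.
The centroid is at the centre, 0.2425 m below the top of the plate, so y_c = 5.4 + 0.2425 = 5.6425 m and h_c = 5.6425 × 0.469472 = 2.649 m.
A = π(0.2425)² = 0.184745 m².
Resultant F = γ·h_c·A = 14.53842 × 2.649 × 0.184745 = 7.11495 kN.
I_c = πr⁴/4 = π × 0.2425⁴/4 = 0.00271604 m⁴.
Centre of pressure: y_p = y_c + I_c/(y_c·A) = 5.6425 + 0.00271604/(5.6425 × 0.184745) = 5.6425 + 0.0026055 = 5.64511 m along the plane.
The resultant acts 0.2425 + 0.0026055 = 0.245106 m (along the plate) below the hinge at the top edge, so the moment about the hinge is M = F × 0.245106 = 7.11495 × 0.245106 = 1.74392 kN·m.
A normal force at the bottom, 0.485 m from the hinge, must supply this moment: P = 1.74392/0.485 = 3.59571 kN.

P ≈ 3.60 kN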